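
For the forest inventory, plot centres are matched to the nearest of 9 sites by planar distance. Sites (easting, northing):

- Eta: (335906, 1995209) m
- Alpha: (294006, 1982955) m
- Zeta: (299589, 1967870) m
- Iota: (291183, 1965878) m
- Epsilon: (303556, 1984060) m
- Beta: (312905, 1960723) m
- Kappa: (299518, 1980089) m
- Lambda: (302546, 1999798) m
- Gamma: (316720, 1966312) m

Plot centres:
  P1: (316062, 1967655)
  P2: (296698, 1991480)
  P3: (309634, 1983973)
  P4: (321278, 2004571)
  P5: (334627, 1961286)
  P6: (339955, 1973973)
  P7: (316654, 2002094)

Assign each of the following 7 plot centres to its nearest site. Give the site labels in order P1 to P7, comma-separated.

P1 → Gamma (d²=2236613.00)
P2 → Alpha (d²=79922489.00)
P3 → Epsilon (d²=36949653.00)
P4 → Eta (d²=301625428.00)
P5 → Gamma (d²=345921325.00)
P6 → Eta (d²=467362097.00)
P7 → Lambda (d²=204307280.00)

Gamma, Alpha, Epsilon, Eta, Gamma, Eta, Lambda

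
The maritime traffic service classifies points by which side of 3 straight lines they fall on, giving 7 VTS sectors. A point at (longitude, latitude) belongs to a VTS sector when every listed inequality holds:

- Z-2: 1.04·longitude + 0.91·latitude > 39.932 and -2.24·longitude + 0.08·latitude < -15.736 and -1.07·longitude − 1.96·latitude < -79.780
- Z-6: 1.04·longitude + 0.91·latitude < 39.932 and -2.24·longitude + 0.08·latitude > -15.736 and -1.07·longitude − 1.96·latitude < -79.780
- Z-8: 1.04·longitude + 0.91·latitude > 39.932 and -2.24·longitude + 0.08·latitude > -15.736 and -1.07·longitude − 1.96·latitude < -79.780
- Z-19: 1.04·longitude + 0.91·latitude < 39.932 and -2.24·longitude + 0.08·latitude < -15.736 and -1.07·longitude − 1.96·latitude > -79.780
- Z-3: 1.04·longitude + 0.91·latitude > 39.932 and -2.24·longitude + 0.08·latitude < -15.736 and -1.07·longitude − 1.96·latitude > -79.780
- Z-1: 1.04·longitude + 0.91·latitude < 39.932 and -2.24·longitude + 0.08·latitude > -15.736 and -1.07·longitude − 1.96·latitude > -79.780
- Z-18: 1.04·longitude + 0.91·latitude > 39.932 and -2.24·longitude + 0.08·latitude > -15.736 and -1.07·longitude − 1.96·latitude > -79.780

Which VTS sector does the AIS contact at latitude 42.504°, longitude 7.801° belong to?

1.04·7.801 + 0.91·42.504 = 46.792, which is > 39.932
-2.24·7.801 + 0.08·42.504 = -14.074, which is > -15.736
-1.07·7.801 − 1.96·42.504 = -91.655, which is < -79.780
This sign pattern matches Z-8.

Z-8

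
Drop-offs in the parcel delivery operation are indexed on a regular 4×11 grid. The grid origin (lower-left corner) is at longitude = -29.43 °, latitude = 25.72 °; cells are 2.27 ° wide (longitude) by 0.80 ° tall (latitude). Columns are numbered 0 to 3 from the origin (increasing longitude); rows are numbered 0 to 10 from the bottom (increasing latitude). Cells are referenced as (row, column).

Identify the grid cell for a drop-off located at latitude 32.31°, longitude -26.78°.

Column index: ⌊(-26.78 − -29.43) / 2.27⌋ = ⌊1.167⌋ = 1
Row offset from origin: ⌊(32.31 − 25.72) / 0.80⌋ = ⌊8.238⌋ = 8 → row 8

(8, 1)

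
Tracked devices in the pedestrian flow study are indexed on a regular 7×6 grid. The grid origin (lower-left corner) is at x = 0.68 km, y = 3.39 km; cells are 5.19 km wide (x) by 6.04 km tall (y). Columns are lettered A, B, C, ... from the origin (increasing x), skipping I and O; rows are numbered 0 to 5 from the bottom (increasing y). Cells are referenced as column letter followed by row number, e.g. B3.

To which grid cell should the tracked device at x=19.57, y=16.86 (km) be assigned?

Column index: ⌊(19.57 − 0.68) / 5.19⌋ = ⌊3.640⌋ = 3 → column D
Row offset from origin: ⌊(16.86 − 3.39) / 6.04⌋ = ⌊2.230⌋ = 2 → row 2

D2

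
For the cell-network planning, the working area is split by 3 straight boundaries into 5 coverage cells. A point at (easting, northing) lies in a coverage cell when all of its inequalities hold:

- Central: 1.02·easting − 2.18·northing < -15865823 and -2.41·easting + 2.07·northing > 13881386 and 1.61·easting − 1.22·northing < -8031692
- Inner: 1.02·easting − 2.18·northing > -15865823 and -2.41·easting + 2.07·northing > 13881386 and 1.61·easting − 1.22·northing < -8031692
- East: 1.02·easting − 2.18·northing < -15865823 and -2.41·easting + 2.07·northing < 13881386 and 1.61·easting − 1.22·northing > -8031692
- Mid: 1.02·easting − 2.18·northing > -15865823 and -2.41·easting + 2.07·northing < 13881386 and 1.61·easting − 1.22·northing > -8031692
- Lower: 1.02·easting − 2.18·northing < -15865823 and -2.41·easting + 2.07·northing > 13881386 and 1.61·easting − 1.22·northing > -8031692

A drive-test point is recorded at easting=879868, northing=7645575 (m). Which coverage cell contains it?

Mid

1.02·879868 − 2.18·7645575 = -15769888.140, which is > -15865823
-2.41·879868 + 2.07·7645575 = 13705858.370, which is < 13881386
1.61·879868 − 1.22·7645575 = -7911014.020, which is > -8031692
This sign pattern matches Mid.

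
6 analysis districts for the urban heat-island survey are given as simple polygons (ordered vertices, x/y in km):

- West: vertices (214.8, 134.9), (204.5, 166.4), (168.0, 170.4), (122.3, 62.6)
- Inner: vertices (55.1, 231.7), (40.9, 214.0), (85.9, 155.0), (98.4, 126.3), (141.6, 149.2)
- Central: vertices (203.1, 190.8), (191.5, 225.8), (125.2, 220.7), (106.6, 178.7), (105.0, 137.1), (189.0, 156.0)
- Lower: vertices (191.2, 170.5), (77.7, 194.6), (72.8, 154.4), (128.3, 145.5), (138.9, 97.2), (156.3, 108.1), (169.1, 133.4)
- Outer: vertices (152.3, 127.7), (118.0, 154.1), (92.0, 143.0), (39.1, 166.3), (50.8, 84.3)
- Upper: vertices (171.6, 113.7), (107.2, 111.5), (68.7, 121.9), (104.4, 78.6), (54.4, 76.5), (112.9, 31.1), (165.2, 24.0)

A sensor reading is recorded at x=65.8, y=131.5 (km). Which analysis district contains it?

Outer

Cast a ray rightward from (65.8, 131.5). For each polygon, the edges (by vertex number in listed order) whose endpoints lie on opposite sides of y = 131.5, where each meets that height, and whether that is right or left of the point:
West: 3–4 at x≈151.51 (right), 4–1 at x≈210.45 (right) → 2 crossings.
Inner: 3–4 at x≈96.14 (right), 4–5 at x≈108.21 (right) → 2 crossings.
Central: no edge straddles that height → 0 crossings.
Lower: 4–5 at x≈131.37 (right), 6–7 at x≈168.14 (right) → 2 crossings.
Outer: 1–2 at x≈147.36 (right), 4–5 at x≈44.07 (left) → 1 crossing.
Upper: no edge straddles that height → 0 crossings.
Only Outer has an odd count, so the point is inside Outer.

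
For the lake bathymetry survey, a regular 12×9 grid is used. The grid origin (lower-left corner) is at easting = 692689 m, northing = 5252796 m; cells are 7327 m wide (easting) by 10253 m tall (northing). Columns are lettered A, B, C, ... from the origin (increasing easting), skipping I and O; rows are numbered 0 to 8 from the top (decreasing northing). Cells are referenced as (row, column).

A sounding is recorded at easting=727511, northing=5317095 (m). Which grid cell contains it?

(2, E)

Column index: ⌊(727511 − 692689) / 7327⌋ = ⌊4.753⌋ = 4 → column E
Row offset from origin: ⌊(5317095 − 5252796) / 10253⌋ = ⌊6.271⌋ = 6 → row 2 (counted from top)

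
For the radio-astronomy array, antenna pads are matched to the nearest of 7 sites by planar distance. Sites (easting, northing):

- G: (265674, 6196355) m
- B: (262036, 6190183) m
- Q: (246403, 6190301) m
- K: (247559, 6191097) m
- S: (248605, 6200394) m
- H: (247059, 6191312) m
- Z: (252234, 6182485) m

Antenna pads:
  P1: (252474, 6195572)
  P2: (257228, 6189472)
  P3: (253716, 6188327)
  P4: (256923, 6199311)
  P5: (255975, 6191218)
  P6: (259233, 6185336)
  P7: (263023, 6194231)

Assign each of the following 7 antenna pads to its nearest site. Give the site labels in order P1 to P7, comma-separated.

P1 → S (d²=38220845.00)
P2 → B (d²=23622385.00)
P3 → Z (d²=36325288.00)
P4 → S (d²=70362013.00)
P5 → B (d²=37806946.00)
P6 → B (d²=31350218.00)
P7 → G (d²=11539177.00)

S, B, Z, S, B, B, G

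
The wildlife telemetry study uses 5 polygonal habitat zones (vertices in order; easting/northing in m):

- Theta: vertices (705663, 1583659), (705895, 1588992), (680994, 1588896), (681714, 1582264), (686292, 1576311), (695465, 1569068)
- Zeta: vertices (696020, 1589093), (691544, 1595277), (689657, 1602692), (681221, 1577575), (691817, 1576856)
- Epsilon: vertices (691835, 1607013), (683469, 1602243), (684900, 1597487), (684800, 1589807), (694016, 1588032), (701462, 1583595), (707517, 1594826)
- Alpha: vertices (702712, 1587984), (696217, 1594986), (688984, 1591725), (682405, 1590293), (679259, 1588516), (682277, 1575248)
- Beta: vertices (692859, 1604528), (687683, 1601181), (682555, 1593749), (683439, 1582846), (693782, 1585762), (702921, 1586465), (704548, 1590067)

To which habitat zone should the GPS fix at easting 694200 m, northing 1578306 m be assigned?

Cast a ray rightward from (694200, 1578306). For each polygon, the edges (by vertex number in listed order) whose endpoints lie on opposite sides of northing = 1578306, where each meets that height, and whether that is right or left of the point:
Theta: 4–5 at easting≈684757.8 (left), 6–1 at easting≈701921.7 (right) → 1 crossing.
Zeta: 3–4 at easting≈681466.5 (left), 5–1 at easting≈692315.0 (left) → 0 crossings.
Epsilon: no edge straddles that height → 0 crossings.
Alpha: 5–6 at easting≈681581.4 (left), 6–1 at easting≈687183.6 (left) → 0 crossings.
Beta: no edge straddles that height → 0 crossings.
Only Theta has an odd count, so the point is inside Theta.

Theta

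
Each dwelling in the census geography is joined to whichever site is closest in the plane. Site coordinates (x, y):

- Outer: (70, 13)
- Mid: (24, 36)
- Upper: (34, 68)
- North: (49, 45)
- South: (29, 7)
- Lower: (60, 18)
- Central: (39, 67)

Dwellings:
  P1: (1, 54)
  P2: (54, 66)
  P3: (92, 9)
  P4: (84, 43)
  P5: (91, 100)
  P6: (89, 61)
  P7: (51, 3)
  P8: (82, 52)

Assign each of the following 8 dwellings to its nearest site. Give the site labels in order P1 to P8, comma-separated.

P1 → Mid (d²=853.00)
P2 → Central (d²=226.00)
P3 → Outer (d²=500.00)
P4 → Outer (d²=1096.00)
P5 → Central (d²=3793.00)
P6 → North (d²=1856.00)
P7 → Lower (d²=306.00)
P8 → North (d²=1138.00)

Mid, Central, Outer, Outer, Central, North, Lower, North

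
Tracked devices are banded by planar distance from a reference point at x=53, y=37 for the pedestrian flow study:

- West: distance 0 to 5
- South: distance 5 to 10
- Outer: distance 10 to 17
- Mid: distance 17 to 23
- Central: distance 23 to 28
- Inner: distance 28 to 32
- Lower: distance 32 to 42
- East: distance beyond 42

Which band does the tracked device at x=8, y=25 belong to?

East

Distance = √((8−53)² + (25−37)²) = √(2025.000 + 144.000) = 46.573.
42 ≤ 46.573 < ∞ → East.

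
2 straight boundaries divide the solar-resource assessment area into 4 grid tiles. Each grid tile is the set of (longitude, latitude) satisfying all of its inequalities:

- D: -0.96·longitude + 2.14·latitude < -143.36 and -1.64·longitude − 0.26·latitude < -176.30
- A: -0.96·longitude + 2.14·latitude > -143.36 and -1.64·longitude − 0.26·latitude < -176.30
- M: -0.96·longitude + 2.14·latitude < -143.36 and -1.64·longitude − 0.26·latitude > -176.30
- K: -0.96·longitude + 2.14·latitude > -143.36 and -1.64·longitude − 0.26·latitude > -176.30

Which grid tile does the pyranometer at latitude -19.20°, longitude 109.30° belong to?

M

-0.96·109.30 + 2.14·-19.20 = -146.016, which is < -143.36
-1.64·109.30 − 0.26·-19.20 = -174.260, which is > -176.30
This sign pattern matches M.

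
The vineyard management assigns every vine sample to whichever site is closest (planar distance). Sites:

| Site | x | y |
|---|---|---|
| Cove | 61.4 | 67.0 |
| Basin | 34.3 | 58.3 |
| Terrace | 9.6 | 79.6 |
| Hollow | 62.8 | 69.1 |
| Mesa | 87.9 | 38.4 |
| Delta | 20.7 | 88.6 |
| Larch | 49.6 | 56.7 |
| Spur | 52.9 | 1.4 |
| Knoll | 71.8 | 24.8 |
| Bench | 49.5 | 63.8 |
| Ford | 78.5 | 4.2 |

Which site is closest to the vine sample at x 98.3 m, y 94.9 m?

Hollow

Squared distances to each site:
Cove: 2140.020; Basin: 5435.560; Terrace: 8101.780; Hollow: 1925.890; Mesa: 3300.410; Delta: 6061.450; Larch: 3830.930; Spur: 10803.410; Knoll: 5616.260; Bench: 3348.650; Ford: 8618.530.
Minimum at Hollow.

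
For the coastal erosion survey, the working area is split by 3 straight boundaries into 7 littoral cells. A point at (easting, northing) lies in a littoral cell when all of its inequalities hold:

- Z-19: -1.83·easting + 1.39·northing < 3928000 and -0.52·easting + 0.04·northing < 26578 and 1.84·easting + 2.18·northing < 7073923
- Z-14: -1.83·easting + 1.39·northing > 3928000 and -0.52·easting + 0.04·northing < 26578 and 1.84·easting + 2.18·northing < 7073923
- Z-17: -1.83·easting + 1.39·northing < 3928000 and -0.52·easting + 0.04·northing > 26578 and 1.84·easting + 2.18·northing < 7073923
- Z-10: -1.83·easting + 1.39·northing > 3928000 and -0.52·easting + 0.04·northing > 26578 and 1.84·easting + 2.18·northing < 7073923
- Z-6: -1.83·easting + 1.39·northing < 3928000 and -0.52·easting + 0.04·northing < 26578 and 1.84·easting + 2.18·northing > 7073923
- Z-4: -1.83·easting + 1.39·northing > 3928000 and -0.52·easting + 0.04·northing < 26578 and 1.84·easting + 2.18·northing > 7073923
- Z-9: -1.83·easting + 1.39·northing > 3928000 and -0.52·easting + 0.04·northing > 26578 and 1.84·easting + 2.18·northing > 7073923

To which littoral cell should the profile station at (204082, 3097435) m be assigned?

Z-4

-1.83·204082 + 1.39·3097435 = 3931964.590, which is > 3928000
-0.52·204082 + 0.04·3097435 = 17774.760, which is < 26578
1.84·204082 + 2.18·3097435 = 7127919.180, which is > 7073923
This sign pattern matches Z-4.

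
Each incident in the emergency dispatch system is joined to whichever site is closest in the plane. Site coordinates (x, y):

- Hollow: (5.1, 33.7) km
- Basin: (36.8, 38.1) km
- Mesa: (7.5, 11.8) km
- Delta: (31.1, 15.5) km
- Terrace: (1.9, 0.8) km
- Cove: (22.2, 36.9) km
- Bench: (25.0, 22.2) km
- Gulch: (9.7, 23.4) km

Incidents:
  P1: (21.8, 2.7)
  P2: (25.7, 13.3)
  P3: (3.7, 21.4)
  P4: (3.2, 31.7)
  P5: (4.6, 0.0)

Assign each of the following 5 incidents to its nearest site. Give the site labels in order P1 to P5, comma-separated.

P1 → Delta (d²=250.33)
P2 → Delta (d²=34.00)
P3 → Gulch (d²=40.00)
P4 → Hollow (d²=7.61)
P5 → Terrace (d²=7.93)

Delta, Delta, Gulch, Hollow, Terrace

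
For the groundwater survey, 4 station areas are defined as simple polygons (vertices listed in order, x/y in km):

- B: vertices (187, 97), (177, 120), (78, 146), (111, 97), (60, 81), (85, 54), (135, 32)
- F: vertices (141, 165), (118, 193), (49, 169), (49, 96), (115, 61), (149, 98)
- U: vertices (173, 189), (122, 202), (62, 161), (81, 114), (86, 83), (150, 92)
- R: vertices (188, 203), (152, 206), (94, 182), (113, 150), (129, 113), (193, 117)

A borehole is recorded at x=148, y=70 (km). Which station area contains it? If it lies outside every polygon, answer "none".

B

Cast a ray rightward from (148, 70). For each polygon, the edges (by vertex number in listed order) whose endpoints lie on opposite sides of y = 70, where each meets that height, and whether that is right or left of the point:
B: 5–6 at x≈70.2 (left), 7–1 at x≈165.4 (right) → 1 crossing.
F: 4–5 at x≈98.0 (left), 5–6 at x≈123.3 (left) → 0 crossings.
U: no edge straddles that height → 0 crossings.
R: no edge straddles that height → 0 crossings.
Only B has an odd count, so the point is inside B.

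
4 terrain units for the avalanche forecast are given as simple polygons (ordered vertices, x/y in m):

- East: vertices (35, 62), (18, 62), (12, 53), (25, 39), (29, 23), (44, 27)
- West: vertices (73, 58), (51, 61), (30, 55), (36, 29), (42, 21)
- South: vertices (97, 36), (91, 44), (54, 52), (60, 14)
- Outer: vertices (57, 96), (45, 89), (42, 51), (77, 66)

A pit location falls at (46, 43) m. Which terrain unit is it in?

West

Cast a ray rightward from (46, 43). For each polygon, the edges (by vertex number in listed order) whose endpoints lie on opposite sides of y = 43, where each meets that height, and whether that is right or left of the point:
East: 3–4 at x≈21.3 (left), 6–1 at x≈39.9 (left) → 0 crossings.
West: 3–4 at x≈32.8 (left), 5–1 at x≈60.4 (right) → 1 crossing.
South: 1–2 at x≈91.8 (right), 3–4 at x≈55.4 (right) → 2 crossings.
Outer: no edge straddles that height → 0 crossings.
Only West has an odd count, so the point is inside West.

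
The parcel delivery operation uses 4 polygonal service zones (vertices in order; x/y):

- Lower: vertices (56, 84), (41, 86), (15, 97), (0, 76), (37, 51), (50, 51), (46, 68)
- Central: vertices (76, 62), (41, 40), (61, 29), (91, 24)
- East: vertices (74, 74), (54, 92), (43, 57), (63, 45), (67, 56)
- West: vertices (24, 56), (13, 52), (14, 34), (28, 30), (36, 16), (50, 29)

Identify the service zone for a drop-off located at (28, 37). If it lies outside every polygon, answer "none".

Cast a ray rightward from (28, 37). For each polygon, the edges (by vertex number in listed order) whose endpoints lie on opposite sides of y = 37, where each meets that height, and whether that is right or left of the point:
Lower: no edge straddles that height → 0 crossings.
Central: 2–3 at x≈46.5 (right), 4–1 at x≈85.9 (right) → 2 crossings.
East: no edge straddles that height → 0 crossings.
West: 2–3 at x≈13.8 (left), 6–1 at x≈42.3 (right) → 1 crossing.
Only West has an odd count, so the point is inside West.

West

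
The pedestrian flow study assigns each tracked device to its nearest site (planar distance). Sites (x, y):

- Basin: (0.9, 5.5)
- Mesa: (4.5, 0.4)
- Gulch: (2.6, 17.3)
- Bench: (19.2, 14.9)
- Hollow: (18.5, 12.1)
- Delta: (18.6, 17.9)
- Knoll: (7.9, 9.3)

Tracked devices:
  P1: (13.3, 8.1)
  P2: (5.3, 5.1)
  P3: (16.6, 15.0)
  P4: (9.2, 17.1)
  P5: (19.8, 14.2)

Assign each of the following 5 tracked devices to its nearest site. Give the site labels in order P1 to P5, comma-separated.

Knoll, Basin, Bench, Gulch, Bench

P1 → Knoll (d²=30.60)
P2 → Basin (d²=19.52)
P3 → Bench (d²=6.77)
P4 → Gulch (d²=43.60)
P5 → Bench (d²=0.85)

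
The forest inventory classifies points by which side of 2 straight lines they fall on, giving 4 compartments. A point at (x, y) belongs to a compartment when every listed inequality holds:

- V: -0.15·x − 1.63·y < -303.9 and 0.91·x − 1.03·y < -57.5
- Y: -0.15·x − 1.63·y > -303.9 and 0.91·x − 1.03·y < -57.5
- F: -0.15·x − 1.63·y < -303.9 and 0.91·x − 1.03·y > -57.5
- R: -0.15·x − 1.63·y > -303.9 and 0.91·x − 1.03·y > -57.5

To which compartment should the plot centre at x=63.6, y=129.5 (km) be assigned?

Y

-0.15·63.6 − 1.63·129.5 = -220.625, which is > -303.9
0.91·63.6 − 1.03·129.5 = -75.509, which is < -57.5
This sign pattern matches Y.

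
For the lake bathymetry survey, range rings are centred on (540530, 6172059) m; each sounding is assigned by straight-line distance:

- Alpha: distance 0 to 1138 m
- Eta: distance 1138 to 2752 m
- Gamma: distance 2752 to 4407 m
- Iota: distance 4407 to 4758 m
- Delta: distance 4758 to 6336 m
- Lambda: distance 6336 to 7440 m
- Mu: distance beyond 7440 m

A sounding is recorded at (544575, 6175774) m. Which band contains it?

Distance = √((544575−540530)² + (6175774−6172059)²) = √(16362025.000 + 13801225.000) = 5492.108 m.
4758 ≤ 5492.108 < 6336 → Delta.

Delta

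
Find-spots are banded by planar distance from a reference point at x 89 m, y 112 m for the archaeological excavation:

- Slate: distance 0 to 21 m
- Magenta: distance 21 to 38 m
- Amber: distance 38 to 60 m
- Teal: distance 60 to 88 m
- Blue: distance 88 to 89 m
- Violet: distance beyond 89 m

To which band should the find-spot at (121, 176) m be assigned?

Teal

Distance = √((121−89)² + (176−112)²) = √(1024.000 + 4096.000) = 71.554 m.
60 ≤ 71.554 < 88 → Teal.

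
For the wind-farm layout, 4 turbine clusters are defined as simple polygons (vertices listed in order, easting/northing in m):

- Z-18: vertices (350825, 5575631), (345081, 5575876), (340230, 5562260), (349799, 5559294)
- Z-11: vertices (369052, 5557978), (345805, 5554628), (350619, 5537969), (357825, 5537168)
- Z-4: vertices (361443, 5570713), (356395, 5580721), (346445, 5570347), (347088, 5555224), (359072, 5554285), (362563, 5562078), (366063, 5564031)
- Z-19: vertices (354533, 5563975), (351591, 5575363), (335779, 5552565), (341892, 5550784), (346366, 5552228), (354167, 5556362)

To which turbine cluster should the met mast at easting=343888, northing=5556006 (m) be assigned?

Z-19

Cast a ray rightward from (343888, 5556006). For each polygon, the edges (by vertex number in listed order) whose endpoints lie on opposite sides of northing = 5556006, where each meets that height, and whether that is right or left of the point:
Z-18: no edge straddles that height → 0 crossings.
Z-11: 1–2 at easting≈355367.5 (right), 4–1 at easting≈367988.1 (right) → 2 crossings.
Z-4: 3–4 at easting≈347054.8 (right), 5–6 at easting≈359842.9 (right) → 2 crossings.
Z-19: 2–3 at easting≈338165.6 (left), 5–6 at easting≈353495.2 (right) → 1 crossing.
Only Z-19 has an odd count, so the point is inside Z-19.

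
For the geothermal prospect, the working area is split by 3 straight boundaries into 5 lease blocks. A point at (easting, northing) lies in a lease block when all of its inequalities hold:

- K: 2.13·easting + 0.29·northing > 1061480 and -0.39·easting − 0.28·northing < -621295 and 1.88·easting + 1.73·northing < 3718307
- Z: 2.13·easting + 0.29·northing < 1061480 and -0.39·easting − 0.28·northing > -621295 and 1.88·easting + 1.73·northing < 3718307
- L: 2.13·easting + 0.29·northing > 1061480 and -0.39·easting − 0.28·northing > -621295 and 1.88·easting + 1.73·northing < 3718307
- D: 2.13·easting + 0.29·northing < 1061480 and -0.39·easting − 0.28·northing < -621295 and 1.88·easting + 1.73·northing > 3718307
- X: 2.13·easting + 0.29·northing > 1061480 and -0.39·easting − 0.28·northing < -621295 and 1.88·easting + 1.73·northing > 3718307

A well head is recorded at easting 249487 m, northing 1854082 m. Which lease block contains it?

L

2.13·249487 + 0.29·1854082 = 1069091.090, which is > 1061480
-0.39·249487 − 0.28·1854082 = -616442.890, which is > -621295
1.88·249487 + 1.73·1854082 = 3676597.420, which is < 3718307
This sign pattern matches L.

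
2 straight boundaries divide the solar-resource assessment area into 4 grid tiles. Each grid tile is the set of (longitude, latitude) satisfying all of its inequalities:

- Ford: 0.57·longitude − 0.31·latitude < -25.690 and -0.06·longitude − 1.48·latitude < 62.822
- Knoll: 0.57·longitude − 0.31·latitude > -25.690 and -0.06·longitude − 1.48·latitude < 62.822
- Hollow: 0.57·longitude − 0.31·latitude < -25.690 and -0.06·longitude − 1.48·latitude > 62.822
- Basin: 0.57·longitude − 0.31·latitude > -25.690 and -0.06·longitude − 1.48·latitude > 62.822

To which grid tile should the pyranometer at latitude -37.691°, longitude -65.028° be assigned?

Knoll

0.57·-65.028 − 0.31·-37.691 = -25.382, which is > -25.690
-0.06·-65.028 − 1.48·-37.691 = 59.684, which is < 62.822
This sign pattern matches Knoll.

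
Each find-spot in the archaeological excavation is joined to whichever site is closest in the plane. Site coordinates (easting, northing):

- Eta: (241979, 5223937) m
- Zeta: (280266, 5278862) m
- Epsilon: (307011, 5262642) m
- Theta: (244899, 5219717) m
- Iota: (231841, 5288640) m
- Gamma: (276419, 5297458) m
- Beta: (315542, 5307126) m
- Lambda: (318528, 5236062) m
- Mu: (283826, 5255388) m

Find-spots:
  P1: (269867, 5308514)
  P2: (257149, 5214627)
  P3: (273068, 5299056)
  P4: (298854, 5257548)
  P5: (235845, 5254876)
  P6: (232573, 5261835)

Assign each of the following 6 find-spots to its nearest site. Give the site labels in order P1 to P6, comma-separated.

P1 → Gamma (d²=165163840.00)
P2 → Theta (d²=175970600.00)
P3 → Gamma (d²=13782805.00)
P4 → Epsilon (d²=92485485.00)
P5 → Eta (d²=994847677.00)
P6 → Iota (d²=719043849.00)

Gamma, Theta, Gamma, Epsilon, Eta, Iota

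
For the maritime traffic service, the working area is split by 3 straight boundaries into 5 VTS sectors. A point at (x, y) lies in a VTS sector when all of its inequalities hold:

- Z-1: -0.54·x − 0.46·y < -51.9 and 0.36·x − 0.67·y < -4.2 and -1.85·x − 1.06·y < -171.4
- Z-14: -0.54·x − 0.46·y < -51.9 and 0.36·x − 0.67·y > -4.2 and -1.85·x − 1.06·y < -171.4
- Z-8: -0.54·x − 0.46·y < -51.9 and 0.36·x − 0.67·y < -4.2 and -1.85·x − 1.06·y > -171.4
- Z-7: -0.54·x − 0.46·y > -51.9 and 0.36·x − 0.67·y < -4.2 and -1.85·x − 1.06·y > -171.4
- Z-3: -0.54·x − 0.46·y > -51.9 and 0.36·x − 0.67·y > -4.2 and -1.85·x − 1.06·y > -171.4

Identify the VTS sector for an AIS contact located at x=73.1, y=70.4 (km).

Z-1

-0.54·73.1 − 0.46·70.4 = -71.858, which is < -51.9
0.36·73.1 − 0.67·70.4 = -20.852, which is < -4.2
-1.85·73.1 − 1.06·70.4 = -209.859, which is < -171.4
This sign pattern matches Z-1.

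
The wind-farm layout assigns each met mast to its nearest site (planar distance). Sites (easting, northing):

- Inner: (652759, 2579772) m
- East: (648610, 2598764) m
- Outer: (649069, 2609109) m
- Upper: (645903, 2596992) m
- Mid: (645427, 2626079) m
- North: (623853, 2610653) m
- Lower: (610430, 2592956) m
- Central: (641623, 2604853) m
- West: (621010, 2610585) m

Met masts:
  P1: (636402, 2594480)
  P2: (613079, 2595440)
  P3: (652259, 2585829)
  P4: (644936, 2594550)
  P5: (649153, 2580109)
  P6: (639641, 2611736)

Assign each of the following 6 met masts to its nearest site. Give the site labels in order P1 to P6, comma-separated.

Upper, Lower, Inner, Upper, Inner, Central

P1 → Upper (d²=96579145.00)
P2 → Lower (d²=13187457.00)
P3 → Inner (d²=36937249.00)
P4 → Upper (d²=6898453.00)
P5 → Inner (d²=13116805.00)
P6 → Central (d²=51304013.00)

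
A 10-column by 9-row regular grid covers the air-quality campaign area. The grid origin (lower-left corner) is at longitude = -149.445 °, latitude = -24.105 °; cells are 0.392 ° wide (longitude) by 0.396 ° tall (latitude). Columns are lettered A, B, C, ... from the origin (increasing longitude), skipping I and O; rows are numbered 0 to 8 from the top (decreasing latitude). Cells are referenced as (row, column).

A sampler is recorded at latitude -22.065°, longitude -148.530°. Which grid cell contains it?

Column index: ⌊(-148.530 − -149.445) / 0.392⌋ = ⌊2.334⌋ = 2 → column C
Row offset from origin: ⌊(-22.065 − -24.105) / 0.396⌋ = ⌊5.152⌋ = 5 → row 3 (counted from top)

(3, C)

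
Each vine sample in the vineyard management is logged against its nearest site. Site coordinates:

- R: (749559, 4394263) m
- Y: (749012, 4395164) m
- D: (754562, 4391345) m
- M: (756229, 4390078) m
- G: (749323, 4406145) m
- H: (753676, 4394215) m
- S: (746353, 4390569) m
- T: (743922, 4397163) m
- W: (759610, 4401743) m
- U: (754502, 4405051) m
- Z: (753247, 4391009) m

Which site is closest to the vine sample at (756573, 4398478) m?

W

Squared distances to each site:
R: 66962421.000; Y: 68151317.000; D: 54923810.000; M: 70678336.000; G: 111345389.000; H: 26565778.000; S: 167000681.000; T: 161777026.000; W: 19883594.000; U: 47493370.000; Z: 66848237.000.
Minimum at W.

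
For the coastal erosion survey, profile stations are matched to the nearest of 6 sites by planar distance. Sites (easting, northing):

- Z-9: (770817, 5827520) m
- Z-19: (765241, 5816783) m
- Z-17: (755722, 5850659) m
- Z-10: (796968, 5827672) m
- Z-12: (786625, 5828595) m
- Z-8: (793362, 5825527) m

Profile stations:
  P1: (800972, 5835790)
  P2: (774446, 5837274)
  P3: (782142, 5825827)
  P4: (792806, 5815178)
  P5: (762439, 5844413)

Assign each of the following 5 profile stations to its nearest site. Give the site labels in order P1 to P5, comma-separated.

P1 → Z-10 (d²=81933940.00)
P2 → Z-9 (d²=108310157.00)
P3 → Z-12 (d²=27759113.00)
P4 → Z-8 (d²=107410937.00)
P5 → Z-17 (d²=84130605.00)

Z-10, Z-9, Z-12, Z-8, Z-17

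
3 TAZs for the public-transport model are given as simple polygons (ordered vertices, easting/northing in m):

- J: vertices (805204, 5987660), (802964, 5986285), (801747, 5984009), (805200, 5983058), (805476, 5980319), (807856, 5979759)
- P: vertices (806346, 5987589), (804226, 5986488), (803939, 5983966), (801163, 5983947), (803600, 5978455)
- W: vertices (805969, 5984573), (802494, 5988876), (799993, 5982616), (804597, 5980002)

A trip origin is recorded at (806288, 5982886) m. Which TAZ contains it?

J

Cast a ray rightward from (806288, 5982886). For each polygon, the edges (by vertex number in listed order) whose endpoints lie on opposite sides of northing = 5982886, where each meets that height, and whether that is right or left of the point:
J: 4–5 at easting≈805217.3 (left), 6–1 at easting≈806806.4 (right) → 1 crossing.
P: 4–5 at easting≈801633.8 (left), 5–1 at easting≈804932.1 (left) → 0 crossings.
W: 2–3 at easting≈800100.9 (left), 4–1 at easting≈805462.6 (left) → 0 crossings.
Only J has an odd count, so the point is inside J.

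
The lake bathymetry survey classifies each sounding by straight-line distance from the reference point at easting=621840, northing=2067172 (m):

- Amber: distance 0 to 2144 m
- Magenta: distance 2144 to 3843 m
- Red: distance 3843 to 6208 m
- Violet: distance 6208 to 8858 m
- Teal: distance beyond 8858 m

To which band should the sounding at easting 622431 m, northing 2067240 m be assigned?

Amber

Distance = √((622431−621840)² + (2067240−2067172)²) = √(349281.000 + 4624.000) = 594.899 m.
0 ≤ 594.899 < 2144 → Amber.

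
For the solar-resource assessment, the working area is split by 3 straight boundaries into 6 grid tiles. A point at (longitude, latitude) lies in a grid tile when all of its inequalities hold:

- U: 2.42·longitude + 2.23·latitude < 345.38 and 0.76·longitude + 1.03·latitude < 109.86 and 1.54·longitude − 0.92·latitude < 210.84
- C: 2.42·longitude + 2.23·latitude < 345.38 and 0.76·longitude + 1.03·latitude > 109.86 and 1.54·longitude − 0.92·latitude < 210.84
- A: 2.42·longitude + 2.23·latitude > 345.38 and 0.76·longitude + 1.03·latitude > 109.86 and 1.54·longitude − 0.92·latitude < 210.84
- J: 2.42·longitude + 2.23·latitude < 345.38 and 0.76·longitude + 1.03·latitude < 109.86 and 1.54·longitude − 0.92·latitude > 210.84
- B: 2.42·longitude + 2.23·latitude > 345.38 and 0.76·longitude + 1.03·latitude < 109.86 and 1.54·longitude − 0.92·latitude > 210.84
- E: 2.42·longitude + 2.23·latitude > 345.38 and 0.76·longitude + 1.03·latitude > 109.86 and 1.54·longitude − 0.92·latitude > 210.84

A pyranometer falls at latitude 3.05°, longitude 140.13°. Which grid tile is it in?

2.42·140.13 + 2.23·3.05 = 345.916, which is > 345.38
0.76·140.13 + 1.03·3.05 = 109.640, which is < 109.86
1.54·140.13 − 0.92·3.05 = 212.994, which is > 210.84
This sign pattern matches B.

B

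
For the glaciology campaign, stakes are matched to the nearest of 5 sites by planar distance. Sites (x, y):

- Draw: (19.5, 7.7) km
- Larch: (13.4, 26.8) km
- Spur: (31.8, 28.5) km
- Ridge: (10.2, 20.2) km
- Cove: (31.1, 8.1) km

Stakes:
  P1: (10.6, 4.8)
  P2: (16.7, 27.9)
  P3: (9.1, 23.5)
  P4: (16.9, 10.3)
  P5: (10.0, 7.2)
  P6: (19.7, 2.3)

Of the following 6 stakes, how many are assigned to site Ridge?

P1 → Draw
P2 → Larch
P3 → Ridge
P4 → Draw
P5 → Draw
P6 → Draw
1 of the 6 goes to Ridge.

1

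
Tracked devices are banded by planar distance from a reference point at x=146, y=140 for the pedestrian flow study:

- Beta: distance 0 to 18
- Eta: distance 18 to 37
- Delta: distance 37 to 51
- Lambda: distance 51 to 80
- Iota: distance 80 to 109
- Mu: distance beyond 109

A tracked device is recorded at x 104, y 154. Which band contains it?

Distance = √((104−146)² + (154−140)²) = √(1764.000 + 196.000) = 44.272.
37 ≤ 44.272 < 51 → Delta.

Delta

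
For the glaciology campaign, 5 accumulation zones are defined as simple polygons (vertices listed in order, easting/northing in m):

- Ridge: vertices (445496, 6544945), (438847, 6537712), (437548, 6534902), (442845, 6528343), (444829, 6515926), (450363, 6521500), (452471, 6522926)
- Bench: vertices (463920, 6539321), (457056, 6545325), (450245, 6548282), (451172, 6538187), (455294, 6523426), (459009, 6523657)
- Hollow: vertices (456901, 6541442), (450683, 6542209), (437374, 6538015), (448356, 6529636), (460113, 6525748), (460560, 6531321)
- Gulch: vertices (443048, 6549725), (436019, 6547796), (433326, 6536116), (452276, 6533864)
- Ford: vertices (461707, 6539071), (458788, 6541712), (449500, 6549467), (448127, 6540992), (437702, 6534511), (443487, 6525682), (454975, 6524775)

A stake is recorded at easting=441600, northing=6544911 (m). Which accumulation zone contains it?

Cast a ray rightward from (441600, 6544911). For each polygon, the edges (by vertex number in listed order) whose endpoints lie on opposite sides of northing = 6544911, where each meets that height, and whether that is right or left of the point:
Ridge: 1–2 at easting≈445464.7 (right), 7–1 at easting≈445506.8 (right) → 2 crossings.
Bench: 1–2 at easting≈457529.3 (right), 3–4 at easting≈450554.6 (right) → 2 crossings.
Hollow: no edge straddles that height → 0 crossings.
Gulch: 2–3 at easting≈435353.8 (left), 4–1 at easting≈445848.8 (right) → 1 crossing.
Ford: 2–3 at easting≈454956.6 (right), 3–4 at easting≈448761.9 (right) → 2 crossings.
Only Gulch has an odd count, so the point is inside Gulch.

Gulch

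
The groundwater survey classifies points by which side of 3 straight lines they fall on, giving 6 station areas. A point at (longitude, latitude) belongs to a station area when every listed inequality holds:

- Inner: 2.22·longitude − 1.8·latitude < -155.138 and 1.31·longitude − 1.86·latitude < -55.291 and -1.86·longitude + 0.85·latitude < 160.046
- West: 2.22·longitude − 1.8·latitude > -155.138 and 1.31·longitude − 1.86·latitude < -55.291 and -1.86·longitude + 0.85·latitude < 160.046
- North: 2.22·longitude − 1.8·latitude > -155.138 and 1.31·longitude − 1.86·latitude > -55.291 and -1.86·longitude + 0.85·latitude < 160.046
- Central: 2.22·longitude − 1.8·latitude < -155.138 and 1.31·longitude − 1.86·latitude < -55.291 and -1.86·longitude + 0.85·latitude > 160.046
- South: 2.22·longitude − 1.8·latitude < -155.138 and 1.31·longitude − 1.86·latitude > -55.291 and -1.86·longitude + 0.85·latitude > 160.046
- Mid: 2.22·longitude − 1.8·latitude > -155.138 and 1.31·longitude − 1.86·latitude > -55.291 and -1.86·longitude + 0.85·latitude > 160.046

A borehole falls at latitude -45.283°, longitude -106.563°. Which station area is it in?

2.22·-106.563 − 1.8·-45.283 = -155.060, which is > -155.138
1.31·-106.563 − 1.86·-45.283 = -55.371, which is < -55.291
-1.86·-106.563 + 0.85·-45.283 = 159.717, which is < 160.046
This sign pattern matches West.

West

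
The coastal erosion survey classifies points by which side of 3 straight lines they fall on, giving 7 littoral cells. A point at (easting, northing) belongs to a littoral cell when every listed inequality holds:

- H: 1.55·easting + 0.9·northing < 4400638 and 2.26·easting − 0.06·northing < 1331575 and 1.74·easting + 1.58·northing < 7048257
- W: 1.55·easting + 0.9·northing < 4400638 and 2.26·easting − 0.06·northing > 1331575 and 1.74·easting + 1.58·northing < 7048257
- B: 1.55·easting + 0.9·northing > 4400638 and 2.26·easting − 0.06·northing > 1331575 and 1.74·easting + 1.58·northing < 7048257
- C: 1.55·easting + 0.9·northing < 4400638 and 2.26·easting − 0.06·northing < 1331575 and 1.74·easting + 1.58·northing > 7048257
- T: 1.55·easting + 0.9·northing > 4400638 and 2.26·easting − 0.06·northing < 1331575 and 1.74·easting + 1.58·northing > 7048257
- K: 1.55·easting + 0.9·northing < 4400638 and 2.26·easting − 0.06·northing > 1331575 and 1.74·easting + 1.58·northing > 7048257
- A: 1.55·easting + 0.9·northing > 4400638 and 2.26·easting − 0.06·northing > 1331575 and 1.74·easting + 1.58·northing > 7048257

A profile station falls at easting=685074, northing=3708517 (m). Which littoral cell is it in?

1.55·685074 + 0.9·3708517 = 4399530.000, which is < 4400638
2.26·685074 − 0.06·3708517 = 1325756.220, which is < 1331575
1.74·685074 + 1.58·3708517 = 7051485.620, which is > 7048257
This sign pattern matches C.

C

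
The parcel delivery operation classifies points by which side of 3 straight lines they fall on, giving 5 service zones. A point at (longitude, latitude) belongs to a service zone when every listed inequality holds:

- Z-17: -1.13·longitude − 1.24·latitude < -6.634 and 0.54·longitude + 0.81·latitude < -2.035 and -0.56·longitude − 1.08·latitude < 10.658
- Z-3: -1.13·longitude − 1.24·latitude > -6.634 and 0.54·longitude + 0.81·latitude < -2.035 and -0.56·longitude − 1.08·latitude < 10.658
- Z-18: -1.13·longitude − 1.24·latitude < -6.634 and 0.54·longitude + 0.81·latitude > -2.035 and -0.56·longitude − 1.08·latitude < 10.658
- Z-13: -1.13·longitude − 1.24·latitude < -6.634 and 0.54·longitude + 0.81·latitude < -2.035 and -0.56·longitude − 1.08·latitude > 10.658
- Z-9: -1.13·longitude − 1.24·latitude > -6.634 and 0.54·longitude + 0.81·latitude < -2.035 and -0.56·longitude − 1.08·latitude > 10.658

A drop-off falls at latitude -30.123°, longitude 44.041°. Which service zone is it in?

Z-18

-1.13·44.041 − 1.24·-30.123 = -12.414, which is < -6.634
0.54·44.041 + 0.81·-30.123 = -0.617, which is > -2.035
-0.56·44.041 − 1.08·-30.123 = 7.870, which is < 10.658
This sign pattern matches Z-18.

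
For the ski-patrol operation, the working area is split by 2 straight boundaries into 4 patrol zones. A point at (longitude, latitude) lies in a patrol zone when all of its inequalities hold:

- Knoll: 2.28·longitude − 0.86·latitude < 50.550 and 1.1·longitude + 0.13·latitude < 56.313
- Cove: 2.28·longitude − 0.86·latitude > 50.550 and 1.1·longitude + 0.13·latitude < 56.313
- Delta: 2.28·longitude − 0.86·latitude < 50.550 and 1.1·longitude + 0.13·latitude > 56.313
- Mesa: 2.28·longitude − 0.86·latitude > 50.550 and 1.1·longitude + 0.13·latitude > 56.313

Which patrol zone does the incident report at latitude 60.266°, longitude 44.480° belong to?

Delta

2.28·44.480 − 0.86·60.266 = 49.586, which is < 50.550
1.1·44.480 + 0.13·60.266 = 56.763, which is > 56.313
This sign pattern matches Delta.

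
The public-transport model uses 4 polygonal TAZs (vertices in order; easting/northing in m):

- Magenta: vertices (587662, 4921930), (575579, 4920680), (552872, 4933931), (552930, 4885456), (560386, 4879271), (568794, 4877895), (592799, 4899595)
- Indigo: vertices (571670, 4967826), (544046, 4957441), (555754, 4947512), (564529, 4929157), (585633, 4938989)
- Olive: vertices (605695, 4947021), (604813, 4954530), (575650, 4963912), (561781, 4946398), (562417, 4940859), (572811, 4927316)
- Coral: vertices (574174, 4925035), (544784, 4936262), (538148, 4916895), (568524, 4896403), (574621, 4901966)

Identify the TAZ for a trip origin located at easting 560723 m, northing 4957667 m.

Cast a ray rightward from (560723, 4957667). For each polygon, the edges (by vertex number in listed order) whose endpoints lie on opposite sides of northing = 4957667, where each meets that height, and whether that is right or left of the point:
Magenta: no edge straddles that height → 0 crossings.
Indigo: 1–2 at easting≈544647.2 (left), 5–1 at easting≈576589.0 (right) → 1 crossing.
Olive: 2–3 at easting≈595062.0 (right), 3–4 at easting≈570704.7 (right) → 2 crossings.
Coral: no edge straddles that height → 0 crossings.
Only Indigo has an odd count, so the point is inside Indigo.

Indigo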